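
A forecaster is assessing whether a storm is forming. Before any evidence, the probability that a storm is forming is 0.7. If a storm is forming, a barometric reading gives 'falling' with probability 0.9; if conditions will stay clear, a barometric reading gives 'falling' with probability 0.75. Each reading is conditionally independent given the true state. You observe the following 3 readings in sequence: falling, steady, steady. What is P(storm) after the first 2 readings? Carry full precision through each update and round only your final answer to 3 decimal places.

0.528

After 'falling': P(storm) = 0.9·0.7000 / (0.9·0.7000 + 0.75·0.3000) ≈ 0.7368
After 'steady': P(storm) = 0.1·0.7368 / (0.1·0.7368 + 0.25·0.2632) ≈ 0.5283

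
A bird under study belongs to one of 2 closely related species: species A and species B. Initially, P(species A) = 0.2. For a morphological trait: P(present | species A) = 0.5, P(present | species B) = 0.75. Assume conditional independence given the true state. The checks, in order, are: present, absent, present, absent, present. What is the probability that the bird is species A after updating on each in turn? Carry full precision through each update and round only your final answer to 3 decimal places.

After 'present': P(species A) = 0.5·0.2000 / (0.5·0.2000 + 0.75·0.8000) ≈ 0.1429
After 'absent': P(species A) = 0.5·0.1429 / (0.5·0.1429 + 0.25·0.8571) ≈ 0.2500
After 'present': P(species A) = 0.5·0.2500 / (0.5·0.2500 + 0.75·0.7500) ≈ 0.1818
After 'absent': P(species A) = 0.5·0.1818 / (0.5·0.1818 + 0.25·0.8182) ≈ 0.3077
After 'present': P(species A) = 0.5·0.3077 / (0.5·0.3077 + 0.75·0.6923) ≈ 0.2286

0.229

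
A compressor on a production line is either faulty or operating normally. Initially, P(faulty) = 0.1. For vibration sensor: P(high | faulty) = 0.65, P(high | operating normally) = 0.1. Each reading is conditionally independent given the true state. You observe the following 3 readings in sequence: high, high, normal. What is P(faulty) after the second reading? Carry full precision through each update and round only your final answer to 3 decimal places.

After 'high': P(faulty) = 0.65·0.1000 / (0.65·0.1000 + 0.1·0.9000) ≈ 0.4194
After 'high': P(faulty) = 0.65·0.4194 / (0.65·0.4194 + 0.1·0.5806) ≈ 0.8244

0.824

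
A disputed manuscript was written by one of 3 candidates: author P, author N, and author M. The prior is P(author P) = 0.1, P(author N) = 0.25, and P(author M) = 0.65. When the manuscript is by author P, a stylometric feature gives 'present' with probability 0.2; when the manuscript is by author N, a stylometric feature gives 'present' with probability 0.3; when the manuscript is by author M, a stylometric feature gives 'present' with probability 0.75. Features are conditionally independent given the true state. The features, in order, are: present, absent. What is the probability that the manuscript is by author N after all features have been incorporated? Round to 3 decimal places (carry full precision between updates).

After 'present': normaliser = 0.2·0.1000 + 0.3·0.2500 + 0.75·0.6500; P(author P) ≈ 0.0343, P(author N) ≈ 0.1288, P(author M) ≈ 0.8369
After 'absent': normaliser = 0.8·0.0343 + 0.7·0.1288 + 0.25·0.8369; P(author P) ≈ 0.0840, P(author N) ≈ 0.2758, P(author M) ≈ 0.6402

0.276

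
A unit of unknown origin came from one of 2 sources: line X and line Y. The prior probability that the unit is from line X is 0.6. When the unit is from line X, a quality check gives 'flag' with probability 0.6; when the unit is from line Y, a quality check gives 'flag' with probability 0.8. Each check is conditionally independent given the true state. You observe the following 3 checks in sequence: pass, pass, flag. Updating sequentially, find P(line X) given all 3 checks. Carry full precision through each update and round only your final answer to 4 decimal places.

0.8182

Each posterior becomes the prior for the next update.
After 'pass': P(line X) = 0.4·0.6000 / (0.4·0.6000 + 0.2·0.4000) ≈ 0.7500
After 'pass': P(line X) = 0.4·0.7500 / (0.4·0.7500 + 0.2·0.2500) ≈ 0.8571
After 'flag': P(line X) = 0.6·0.8571 / (0.6·0.8571 + 0.8·0.1429) ≈ 0.8182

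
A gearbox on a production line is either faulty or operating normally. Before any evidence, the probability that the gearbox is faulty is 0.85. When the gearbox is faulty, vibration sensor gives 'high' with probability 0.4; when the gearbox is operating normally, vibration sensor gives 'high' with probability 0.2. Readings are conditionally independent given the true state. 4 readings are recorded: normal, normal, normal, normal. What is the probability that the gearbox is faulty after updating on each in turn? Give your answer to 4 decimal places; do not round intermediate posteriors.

0.6420

After 'normal': P(faulty) = 0.6·0.8500 / (0.6·0.8500 + 0.8·0.1500) ≈ 0.8095
After 'normal': P(faulty) = 0.6·0.8095 / (0.6·0.8095 + 0.8·0.1905) ≈ 0.7612
After 'normal': P(faulty) = 0.6·0.7612 / (0.6·0.7612 + 0.8·0.2388) ≈ 0.7051
After 'normal': P(faulty) = 0.6·0.7051 / (0.6·0.7051 + 0.8·0.2949) ≈ 0.6420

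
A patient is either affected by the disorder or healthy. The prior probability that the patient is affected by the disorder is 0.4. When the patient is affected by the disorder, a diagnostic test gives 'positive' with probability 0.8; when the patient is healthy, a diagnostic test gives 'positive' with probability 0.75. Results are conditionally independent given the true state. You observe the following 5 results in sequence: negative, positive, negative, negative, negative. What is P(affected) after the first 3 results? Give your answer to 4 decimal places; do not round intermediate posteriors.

After 'negative': P(affected) = 0.2·0.4000 / (0.2·0.4000 + 0.25·0.6000) ≈ 0.3478
After 'positive': P(affected) = 0.8·0.3478 / (0.8·0.3478 + 0.75·0.6522) ≈ 0.3626
After 'negative': P(affected) = 0.2·0.3626 / (0.2·0.3626 + 0.25·0.6374) ≈ 0.3128

0.3128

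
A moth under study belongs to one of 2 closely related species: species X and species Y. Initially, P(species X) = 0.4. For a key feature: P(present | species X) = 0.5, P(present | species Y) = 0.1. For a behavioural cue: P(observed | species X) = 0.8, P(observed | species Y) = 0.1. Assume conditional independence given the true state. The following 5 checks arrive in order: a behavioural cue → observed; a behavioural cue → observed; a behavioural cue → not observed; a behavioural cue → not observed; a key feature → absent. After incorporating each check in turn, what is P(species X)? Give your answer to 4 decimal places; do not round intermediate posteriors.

0.5393

Apply Bayes' rule sequentially, carrying P(species X) forward.
After a behavioural cue='observed': P(species X) = 0.8·0.4000 / (0.8·0.4000 + 0.1·0.6000) ≈ 0.8421
After a behavioural cue='observed': P(species X) = 0.8·0.8421 / (0.8·0.8421 + 0.1·0.1579) ≈ 0.9771
After a behavioural cue='not observed': P(species X) = 0.2·0.9771 / (0.2·0.9771 + 0.9·0.0229) ≈ 0.9046
After a behavioural cue='not observed': P(species X) = 0.2·0.9046 / (0.2·0.9046 + 0.9·0.0954) ≈ 0.6781
After a key feature='absent': P(species X) = 0.5·0.6781 / (0.5·0.6781 + 0.9·0.3219) ≈ 0.5393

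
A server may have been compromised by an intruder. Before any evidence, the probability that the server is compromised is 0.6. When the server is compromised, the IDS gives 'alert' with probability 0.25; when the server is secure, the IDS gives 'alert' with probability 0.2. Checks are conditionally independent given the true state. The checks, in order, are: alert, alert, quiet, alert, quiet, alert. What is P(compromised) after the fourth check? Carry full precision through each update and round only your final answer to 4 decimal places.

Apply Bayes' rule sequentially, carrying P(compromised) forward.
After 'alert': P(compromised) = 0.25·0.6000 / (0.25·0.6000 + 0.2·0.4000) ≈ 0.6522
After 'alert': P(compromised) = 0.25·0.6522 / (0.25·0.6522 + 0.2·0.3478) ≈ 0.7009
After 'quiet': P(compromised) = 0.75·0.7009 / (0.75·0.7009 + 0.8·0.2991) ≈ 0.6872
After 'alert': P(compromised) = 0.25·0.6872 / (0.25·0.6872 + 0.2·0.3128) ≈ 0.7331

0.7331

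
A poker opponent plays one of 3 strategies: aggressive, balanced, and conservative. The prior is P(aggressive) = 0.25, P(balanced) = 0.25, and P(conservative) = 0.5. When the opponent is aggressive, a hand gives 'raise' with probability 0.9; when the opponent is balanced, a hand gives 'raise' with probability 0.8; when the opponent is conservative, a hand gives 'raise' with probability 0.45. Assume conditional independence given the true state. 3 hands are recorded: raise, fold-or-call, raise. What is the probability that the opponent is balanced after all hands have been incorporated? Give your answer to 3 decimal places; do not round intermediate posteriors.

0.296

After 'raise': normaliser = 0.9·0.2500 + 0.8·0.2500 + 0.45·0.5000; P(aggressive) ≈ 0.3462, P(balanced) ≈ 0.3077, P(conservative) ≈ 0.3462
After 'fold-or-call': normaliser = 0.1·0.3462 + 0.2·0.3077 + 0.55·0.3462; P(aggressive) ≈ 0.1208, P(balanced) ≈ 0.2148, P(conservative) ≈ 0.6644
After 'raise': normaliser = 0.9·0.1208 + 0.8·0.2148 + 0.45·0.6644; P(aggressive) ≈ 0.1876, P(balanced) ≈ 0.2965, P(conservative) ≈ 0.5159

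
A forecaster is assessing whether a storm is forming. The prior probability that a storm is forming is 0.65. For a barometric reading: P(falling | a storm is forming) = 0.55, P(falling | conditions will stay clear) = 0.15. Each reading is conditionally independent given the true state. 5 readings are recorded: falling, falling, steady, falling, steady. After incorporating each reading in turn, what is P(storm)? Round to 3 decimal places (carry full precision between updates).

After 'falling': P(storm) = 0.55·0.6500 / (0.55·0.6500 + 0.15·0.3500) ≈ 0.8720
After 'falling': P(storm) = 0.55·0.8720 / (0.55·0.8720 + 0.15·0.1280) ≈ 0.9615
After 'steady': P(storm) = 0.45·0.9615 / (0.45·0.9615 + 0.85·0.0385) ≈ 0.9297
After 'falling': P(storm) = 0.55·0.9297 / (0.55·0.9297 + 0.15·0.0703) ≈ 0.9798
After 'steady': P(storm) = 0.45·0.9798 / (0.45·0.9798 + 0.85·0.0202) ≈ 0.9625

0.962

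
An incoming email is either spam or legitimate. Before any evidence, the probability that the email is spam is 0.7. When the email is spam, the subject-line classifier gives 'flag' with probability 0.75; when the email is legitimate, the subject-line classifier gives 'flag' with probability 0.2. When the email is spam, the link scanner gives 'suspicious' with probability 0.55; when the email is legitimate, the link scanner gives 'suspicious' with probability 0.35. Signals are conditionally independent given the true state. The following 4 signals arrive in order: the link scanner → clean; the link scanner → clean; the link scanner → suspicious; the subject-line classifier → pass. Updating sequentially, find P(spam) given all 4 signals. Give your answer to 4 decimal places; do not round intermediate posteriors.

0.3545

After the link scanner='clean': P(spam) = 0.45·0.7000 / (0.45·0.7000 + 0.65·0.3000) ≈ 0.6176
After the link scanner='clean': P(spam) = 0.45·0.6176 / (0.45·0.6176 + 0.65·0.3824) ≈ 0.5279
After the link scanner='suspicious': P(spam) = 0.55·0.5279 / (0.55·0.5279 + 0.35·0.4721) ≈ 0.6373
After the subject-line classifier='pass': P(spam) = 0.25·0.6373 / (0.25·0.6373 + 0.8·0.3627) ≈ 0.3545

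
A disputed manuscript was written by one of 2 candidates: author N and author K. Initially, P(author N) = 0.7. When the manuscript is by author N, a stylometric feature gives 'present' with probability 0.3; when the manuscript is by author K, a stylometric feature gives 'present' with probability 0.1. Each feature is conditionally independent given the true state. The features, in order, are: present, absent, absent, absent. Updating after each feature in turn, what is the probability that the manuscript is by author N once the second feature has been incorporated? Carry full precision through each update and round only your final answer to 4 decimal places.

0.8448

After 'present': P(author N) = 0.3·0.7000 / (0.3·0.7000 + 0.1·0.3000) ≈ 0.8750
After 'absent': P(author N) = 0.7·0.8750 / (0.7·0.8750 + 0.9·0.1250) ≈ 0.8448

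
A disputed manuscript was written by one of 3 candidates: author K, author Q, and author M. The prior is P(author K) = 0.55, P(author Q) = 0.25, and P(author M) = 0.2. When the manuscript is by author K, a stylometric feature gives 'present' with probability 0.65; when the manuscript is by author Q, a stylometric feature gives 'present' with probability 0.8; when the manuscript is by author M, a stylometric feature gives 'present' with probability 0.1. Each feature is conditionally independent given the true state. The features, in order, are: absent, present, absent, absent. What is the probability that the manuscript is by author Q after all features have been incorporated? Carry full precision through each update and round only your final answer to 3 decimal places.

0.051

After 'absent': normaliser = 0.35·0.5500 + 0.2·0.2500 + 0.9·0.2000; P(author K) ≈ 0.4556, P(author Q) ≈ 0.1183, P(author M) ≈ 0.4260
After 'present': normaliser = 0.65·0.4556 + 0.8·0.1183 + 0.1·0.4260; P(author K) ≈ 0.6833, P(author Q) ≈ 0.2184, P(author M) ≈ 0.0983
After 'absent': normaliser = 0.35·0.6833 + 0.2·0.2184 + 0.9·0.0983; P(author K) ≈ 0.6441, P(author Q) ≈ 0.1177, P(author M) ≈ 0.2383
After 'absent': normaliser = 0.35·0.6441 + 0.2·0.1177 + 0.9·0.2383; P(author K) ≈ 0.4865, P(author Q) ≈ 0.0508, P(author M) ≈ 0.4627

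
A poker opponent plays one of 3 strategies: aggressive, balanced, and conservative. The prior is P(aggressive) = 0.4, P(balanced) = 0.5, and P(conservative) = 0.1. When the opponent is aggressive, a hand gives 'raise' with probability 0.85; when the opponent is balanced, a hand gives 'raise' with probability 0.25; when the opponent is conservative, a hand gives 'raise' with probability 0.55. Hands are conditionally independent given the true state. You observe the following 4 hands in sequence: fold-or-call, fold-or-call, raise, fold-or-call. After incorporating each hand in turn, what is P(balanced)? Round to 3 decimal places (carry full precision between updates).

0.895

After 'fold-or-call': normaliser = 0.15·0.4000 + 0.75·0.5000 + 0.45·0.1000; P(aggressive) ≈ 0.1250, P(balanced) ≈ 0.7812, P(conservative) ≈ 0.0938
After 'fold-or-call': normaliser = 0.15·0.1250 + 0.75·0.7812 + 0.45·0.0938; P(aggressive) ≈ 0.0290, P(balanced) ≈ 0.9058, P(conservative) ≈ 0.0652
After 'raise': normaliser = 0.85·0.0290 + 0.25·0.9058 + 0.55·0.0652; P(aggressive) ≈ 0.0859, P(balanced) ≈ 0.7891, P(conservative) ≈ 0.1250
After 'fold-or-call': normaliser = 0.15·0.0859 + 0.75·0.7891 + 0.45·0.1250; P(aggressive) ≈ 0.0195, P(balanced) ≈ 0.8954, P(conservative) ≈ 0.0851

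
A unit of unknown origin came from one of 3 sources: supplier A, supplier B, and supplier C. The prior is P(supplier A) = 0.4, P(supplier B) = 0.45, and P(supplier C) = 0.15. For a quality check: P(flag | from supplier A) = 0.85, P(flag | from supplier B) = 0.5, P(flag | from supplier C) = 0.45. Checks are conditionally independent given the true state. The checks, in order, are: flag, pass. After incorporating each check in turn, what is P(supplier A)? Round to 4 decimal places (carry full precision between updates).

After 'flag': normaliser = 0.85·0.4000 + 0.5·0.4500 + 0.45·0.1500; P(supplier A) ≈ 0.5375, P(supplier B) ≈ 0.3557, P(supplier C) ≈ 0.1067
After 'pass': normaliser = 0.15·0.5375 + 0.5·0.3557 + 0.55·0.1067; P(supplier A) ≈ 0.2542, P(supplier B) ≈ 0.5607, P(supplier C) ≈ 0.1850

0.2542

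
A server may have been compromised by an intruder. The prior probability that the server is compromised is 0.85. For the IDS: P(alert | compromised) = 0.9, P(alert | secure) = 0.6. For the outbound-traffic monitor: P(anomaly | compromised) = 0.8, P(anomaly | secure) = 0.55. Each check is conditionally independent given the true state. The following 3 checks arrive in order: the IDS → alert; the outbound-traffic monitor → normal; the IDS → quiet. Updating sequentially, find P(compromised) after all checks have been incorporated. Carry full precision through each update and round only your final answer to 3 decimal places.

Apply Bayes' rule sequentially, carrying P(compromised) forward.
After the IDS='alert': P(compromised) = 0.9·0.8500 / (0.9·0.8500 + 0.6·0.1500) ≈ 0.8947
After the outbound-traffic monitor='normal': P(compromised) = 0.2·0.8947 / (0.2·0.8947 + 0.45·0.1053) ≈ 0.7907
After the IDS='quiet': P(compromised) = 0.1·0.7907 / (0.1·0.7907 + 0.4·0.2093) ≈ 0.4857

0.486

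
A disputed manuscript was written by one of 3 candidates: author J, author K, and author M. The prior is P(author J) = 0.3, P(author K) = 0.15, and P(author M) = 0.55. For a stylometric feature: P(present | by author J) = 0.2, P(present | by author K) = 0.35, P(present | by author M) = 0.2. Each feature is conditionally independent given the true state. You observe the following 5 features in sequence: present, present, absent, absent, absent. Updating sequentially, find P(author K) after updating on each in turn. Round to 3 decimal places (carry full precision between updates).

0.225

After 'present': normaliser = 0.2·0.3000 + 0.35·0.1500 + 0.2·0.5500; P(author J) ≈ 0.2697, P(author K) ≈ 0.2360, P(author M) ≈ 0.4944
After 'present': normaliser = 0.2·0.2697 + 0.35·0.2360 + 0.2·0.4944; P(author J) ≈ 0.2291, P(author K) ≈ 0.3508, P(author M) ≈ 0.4200
After 'absent': normaliser = 0.8·0.2291 + 0.65·0.3508 + 0.8·0.4200; P(author J) ≈ 0.2452, P(author K) ≈ 0.3051, P(author M) ≈ 0.4496
After 'absent': normaliser = 0.8·0.2452 + 0.65·0.3051 + 0.8·0.4496; P(author J) ≈ 0.2601, P(author K) ≈ 0.2630, P(author M) ≈ 0.4769
After 'absent': normaliser = 0.8·0.2601 + 0.65·0.2630 + 0.8·0.4769; P(author J) ≈ 0.2736, P(author K) ≈ 0.2247, P(author M) ≈ 0.5016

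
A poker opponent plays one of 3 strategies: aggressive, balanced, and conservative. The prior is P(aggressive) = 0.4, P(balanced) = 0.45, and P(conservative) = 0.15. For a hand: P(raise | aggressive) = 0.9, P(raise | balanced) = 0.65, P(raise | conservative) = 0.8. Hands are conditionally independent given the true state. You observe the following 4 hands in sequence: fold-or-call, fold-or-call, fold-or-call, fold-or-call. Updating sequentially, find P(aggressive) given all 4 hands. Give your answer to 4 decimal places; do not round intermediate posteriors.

After 'fold-or-call': normaliser = 0.1·0.4000 + 0.35·0.4500 + 0.2·0.1500; P(aggressive) ≈ 0.1758, P(balanced) ≈ 0.6923, P(conservative) ≈ 0.1319
After 'fold-or-call': normaliser = 0.1·0.1758 + 0.35·0.6923 + 0.2·0.1319; P(aggressive) ≈ 0.0614, P(balanced) ≈ 0.8464, P(conservative) ≈ 0.0921
After 'fold-or-call': normaliser = 0.1·0.0614 + 0.35·0.8464 + 0.2·0.0921; P(aggressive) ≈ 0.0191, P(balanced) ≈ 0.9234, P(conservative) ≈ 0.0574
After 'fold-or-call': normaliser = 0.1·0.0191 + 0.35·0.9234 + 0.2·0.0574; P(aggressive) ≈ 0.0057, P(balanced) ≈ 0.9602, P(conservative) ≈ 0.0341

0.0057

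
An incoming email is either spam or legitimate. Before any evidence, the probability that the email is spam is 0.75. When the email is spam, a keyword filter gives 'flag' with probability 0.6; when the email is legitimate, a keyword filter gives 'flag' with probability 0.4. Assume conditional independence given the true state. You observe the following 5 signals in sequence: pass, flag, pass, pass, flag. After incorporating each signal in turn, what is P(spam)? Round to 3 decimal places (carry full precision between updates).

0.667

After 'pass': P(spam) = 0.4·0.7500 / (0.4·0.7500 + 0.6·0.2500) ≈ 0.6667
After 'flag': P(spam) = 0.6·0.6667 / (0.6·0.6667 + 0.4·0.3333) ≈ 0.7500
After 'pass': P(spam) = 0.4·0.7500 / (0.4·0.7500 + 0.6·0.2500) ≈ 0.6667
After 'pass': P(spam) = 0.4·0.6667 / (0.4·0.6667 + 0.6·0.3333) ≈ 0.5714
After 'flag': P(spam) = 0.6·0.5714 / (0.6·0.5714 + 0.4·0.4286) ≈ 0.6667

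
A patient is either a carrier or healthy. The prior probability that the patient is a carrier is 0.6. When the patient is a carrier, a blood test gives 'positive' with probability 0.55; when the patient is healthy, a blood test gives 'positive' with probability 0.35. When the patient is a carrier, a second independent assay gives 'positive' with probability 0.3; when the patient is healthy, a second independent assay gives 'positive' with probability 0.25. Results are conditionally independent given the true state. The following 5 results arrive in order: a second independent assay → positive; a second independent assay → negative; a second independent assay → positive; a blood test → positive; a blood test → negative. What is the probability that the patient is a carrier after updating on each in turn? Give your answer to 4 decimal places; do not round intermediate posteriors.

0.6868

Apply Bayes' rule sequentially, carrying P(carrier) forward.
After a second independent assay='positive': P(carrier) = 0.3·0.6000 / (0.3·0.6000 + 0.25·0.4000) ≈ 0.6429
After a second independent assay='negative': P(carrier) = 0.7·0.6429 / (0.7·0.6429 + 0.75·0.3571) ≈ 0.6269
After a second independent assay='positive': P(carrier) = 0.3·0.6269 / (0.3·0.6269 + 0.25·0.3731) ≈ 0.6684
After a blood test='positive': P(carrier) = 0.55·0.6684 / (0.55·0.6684 + 0.35·0.3316) ≈ 0.7601
After a blood test='negative': P(carrier) = 0.45·0.7601 / (0.45·0.7601 + 0.65·0.2399) ≈ 0.6868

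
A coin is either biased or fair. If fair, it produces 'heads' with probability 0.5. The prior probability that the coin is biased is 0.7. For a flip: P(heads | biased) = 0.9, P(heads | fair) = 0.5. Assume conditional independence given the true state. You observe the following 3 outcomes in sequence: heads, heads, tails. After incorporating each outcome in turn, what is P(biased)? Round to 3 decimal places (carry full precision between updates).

0.602

After 'heads': P(biased) = 0.9·0.7000 / (0.9·0.7000 + 0.5·0.3000) ≈ 0.8077
After 'heads': P(biased) = 0.9·0.8077 / (0.9·0.8077 + 0.5·0.1923) ≈ 0.8832
After 'tails': P(biased) = 0.1·0.8832 / (0.1·0.8832 + 0.5·0.1168) ≈ 0.6019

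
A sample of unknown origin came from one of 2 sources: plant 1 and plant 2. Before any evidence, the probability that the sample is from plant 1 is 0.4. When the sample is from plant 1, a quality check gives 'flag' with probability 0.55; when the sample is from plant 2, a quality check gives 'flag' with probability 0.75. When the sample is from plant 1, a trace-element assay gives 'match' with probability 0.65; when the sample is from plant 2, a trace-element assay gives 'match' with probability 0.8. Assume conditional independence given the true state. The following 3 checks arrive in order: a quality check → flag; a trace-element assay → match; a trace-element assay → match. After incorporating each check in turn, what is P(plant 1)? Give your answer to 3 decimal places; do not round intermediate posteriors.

0.244

After a quality check='flag': P(plant 1) = 0.55·0.4000 / (0.55·0.4000 + 0.75·0.6000) ≈ 0.3284
After a trace-element assay='match': P(plant 1) = 0.65·0.3284 / (0.65·0.3284 + 0.8·0.6716) ≈ 0.2843
After a trace-element assay='match': P(plant 1) = 0.65·0.2843 / (0.65·0.2843 + 0.8·0.7157) ≈ 0.2440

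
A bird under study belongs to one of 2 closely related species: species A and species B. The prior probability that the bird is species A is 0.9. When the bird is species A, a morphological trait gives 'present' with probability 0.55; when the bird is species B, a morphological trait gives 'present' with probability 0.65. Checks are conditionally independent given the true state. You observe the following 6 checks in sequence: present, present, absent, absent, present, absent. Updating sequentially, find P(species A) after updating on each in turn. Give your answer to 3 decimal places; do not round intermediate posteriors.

Apply Bayes' rule sequentially, carrying P(species A) forward.
After 'present': P(species A) = 0.55·0.9000 / (0.55·0.9000 + 0.65·0.1000) ≈ 0.8839
After 'present': P(species A) = 0.55·0.8839 / (0.55·0.8839 + 0.65·0.1161) ≈ 0.8657
After 'absent': P(species A) = 0.45·0.8657 / (0.45·0.8657 + 0.35·0.1343) ≈ 0.8923
After 'absent': P(species A) = 0.45·0.8923 / (0.45·0.8923 + 0.35·0.1077) ≈ 0.9142
After 'present': P(species A) = 0.55·0.9142 / (0.55·0.9142 + 0.65·0.0858) ≈ 0.9001
After 'absent': P(species A) = 0.45·0.9001 / (0.45·0.9001 + 0.35·0.0999) ≈ 0.9206

0.921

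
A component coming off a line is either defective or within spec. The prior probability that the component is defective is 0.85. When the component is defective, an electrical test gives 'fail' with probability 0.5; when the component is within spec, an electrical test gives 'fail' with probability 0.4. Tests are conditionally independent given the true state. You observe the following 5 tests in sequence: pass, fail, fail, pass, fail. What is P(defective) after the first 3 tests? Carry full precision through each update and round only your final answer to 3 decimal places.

0.881

Each posterior becomes the prior for the next update.
After 'pass': P(defective) = 0.5·0.8500 / (0.5·0.8500 + 0.6·0.1500) ≈ 0.8252
After 'fail': P(defective) = 0.5·0.8252 / (0.5·0.8252 + 0.4·0.1748) ≈ 0.8551
After 'fail': P(defective) = 0.5·0.8551 / (0.5·0.8551 + 0.4·0.1449) ≈ 0.8806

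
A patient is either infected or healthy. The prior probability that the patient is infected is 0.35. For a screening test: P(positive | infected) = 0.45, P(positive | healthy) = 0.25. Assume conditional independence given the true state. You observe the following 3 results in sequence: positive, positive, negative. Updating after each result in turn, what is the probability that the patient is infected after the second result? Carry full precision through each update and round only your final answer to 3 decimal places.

0.636

After 'positive': P(infected) = 0.45·0.3500 / (0.45·0.3500 + 0.25·0.6500) ≈ 0.4922
After 'positive': P(infected) = 0.45·0.4922 / (0.45·0.4922 + 0.25·0.5078) ≈ 0.6357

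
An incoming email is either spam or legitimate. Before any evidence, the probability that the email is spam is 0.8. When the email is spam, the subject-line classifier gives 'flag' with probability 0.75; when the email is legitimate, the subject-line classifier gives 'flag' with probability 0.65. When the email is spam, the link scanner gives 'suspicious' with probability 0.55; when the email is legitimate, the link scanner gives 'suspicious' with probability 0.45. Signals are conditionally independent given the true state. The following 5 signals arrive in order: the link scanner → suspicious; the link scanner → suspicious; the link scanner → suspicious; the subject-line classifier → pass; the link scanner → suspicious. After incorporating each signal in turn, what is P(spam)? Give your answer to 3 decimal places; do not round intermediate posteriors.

After the link scanner='suspicious': P(spam) = 0.55·0.8000 / (0.55·0.8000 + 0.45·0.2000) ≈ 0.8302
After the link scanner='suspicious': P(spam) = 0.55·0.8302 / (0.55·0.8302 + 0.45·0.1698) ≈ 0.8566
After the link scanner='suspicious': P(spam) = 0.55·0.8566 / (0.55·0.8566 + 0.45·0.1434) ≈ 0.8796
After the subject-line classifier='pass': P(spam) = 0.25·0.8796 / (0.25·0.8796 + 0.35·0.1204) ≈ 0.8391
After the link scanner='suspicious': P(spam) = 0.55·0.8391 / (0.55·0.8391 + 0.45·0.1609) ≈ 0.8644

0.864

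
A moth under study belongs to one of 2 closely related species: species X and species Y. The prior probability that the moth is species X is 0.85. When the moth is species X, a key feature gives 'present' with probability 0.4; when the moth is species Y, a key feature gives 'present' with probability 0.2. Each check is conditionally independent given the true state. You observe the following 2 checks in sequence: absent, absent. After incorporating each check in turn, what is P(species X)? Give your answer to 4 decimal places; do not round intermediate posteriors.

0.7612

Each posterior becomes the prior for the next update.
After 'absent': P(species X) = 0.6·0.8500 / (0.6·0.8500 + 0.8·0.1500) ≈ 0.8095
After 'absent': P(species X) = 0.6·0.8095 / (0.6·0.8095 + 0.8·0.1905) ≈ 0.7612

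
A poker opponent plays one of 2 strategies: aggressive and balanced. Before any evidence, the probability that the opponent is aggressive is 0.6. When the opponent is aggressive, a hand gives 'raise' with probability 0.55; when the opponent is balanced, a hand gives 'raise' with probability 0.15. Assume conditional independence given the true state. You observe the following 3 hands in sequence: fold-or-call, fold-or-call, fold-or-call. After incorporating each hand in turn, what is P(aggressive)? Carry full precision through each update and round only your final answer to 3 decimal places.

Each posterior becomes the prior for the next update.
After 'fold-or-call': P(aggressive) = 0.45·0.6000 / (0.45·0.6000 + 0.85·0.4000) ≈ 0.4426
After 'fold-or-call': P(aggressive) = 0.45·0.4426 / (0.45·0.4426 + 0.85·0.5574) ≈ 0.2960
After 'fold-or-call': P(aggressive) = 0.45·0.2960 / (0.45·0.2960 + 0.85·0.7040) ≈ 0.1821

0.182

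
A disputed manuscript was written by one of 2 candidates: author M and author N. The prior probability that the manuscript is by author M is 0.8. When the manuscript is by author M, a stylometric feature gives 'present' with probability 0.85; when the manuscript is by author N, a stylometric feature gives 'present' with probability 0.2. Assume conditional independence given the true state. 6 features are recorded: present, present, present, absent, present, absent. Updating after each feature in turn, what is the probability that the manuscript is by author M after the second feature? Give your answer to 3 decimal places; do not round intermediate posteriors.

After 'present': P(author M) = 0.85·0.8000 / (0.85·0.8000 + 0.2·0.2000) ≈ 0.9444
After 'present': P(author M) = 0.85·0.9444 / (0.85·0.9444 + 0.2·0.0556) ≈ 0.9863

0.986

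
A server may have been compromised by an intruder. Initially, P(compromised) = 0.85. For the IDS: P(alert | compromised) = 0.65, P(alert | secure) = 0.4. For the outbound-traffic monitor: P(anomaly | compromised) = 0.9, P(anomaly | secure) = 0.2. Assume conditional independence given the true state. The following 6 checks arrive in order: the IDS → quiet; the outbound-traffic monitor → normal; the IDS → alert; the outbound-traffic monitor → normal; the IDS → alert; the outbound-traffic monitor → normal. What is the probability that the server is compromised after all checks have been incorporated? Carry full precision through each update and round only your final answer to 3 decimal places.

0.017

After the IDS='quiet': P(compromised) = 0.35·0.8500 / (0.35·0.8500 + 0.6·0.1500) ≈ 0.7677
After the outbound-traffic monitor='normal': P(compromised) = 0.1·0.7677 / (0.1·0.7677 + 0.8·0.2323) ≈ 0.2924
After the IDS='alert': P(compromised) = 0.65·0.2924 / (0.65·0.2924 + 0.4·0.7076) ≈ 0.4017
After the outbound-traffic monitor='normal': P(compromised) = 0.1·0.4017 / (0.1·0.4017 + 0.8·0.5983) ≈ 0.0774
After the IDS='alert': P(compromised) = 0.65·0.0774 / (0.65·0.0774 + 0.4·0.9226) ≈ 0.1200
After the outbound-traffic monitor='normal': P(compromised) = 0.1·0.1200 / (0.1·0.1200 + 0.8·0.8800) ≈ 0.0168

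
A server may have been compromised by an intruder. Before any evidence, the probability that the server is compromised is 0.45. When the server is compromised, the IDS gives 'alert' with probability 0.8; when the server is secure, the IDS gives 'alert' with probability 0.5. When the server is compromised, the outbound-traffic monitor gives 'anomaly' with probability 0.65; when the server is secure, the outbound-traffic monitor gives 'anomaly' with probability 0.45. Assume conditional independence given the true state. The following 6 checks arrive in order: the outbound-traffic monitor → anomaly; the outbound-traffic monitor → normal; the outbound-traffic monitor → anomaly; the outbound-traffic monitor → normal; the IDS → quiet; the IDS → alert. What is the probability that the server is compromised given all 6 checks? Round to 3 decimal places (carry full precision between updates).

Each posterior becomes the prior for the next update.
After the outbound-traffic monitor='anomaly': P(compromised) = 0.65·0.4500 / (0.65·0.4500 + 0.45·0.5500) ≈ 0.5417
After the outbound-traffic monitor='normal': P(compromised) = 0.35·0.5417 / (0.35·0.5417 + 0.55·0.4583) ≈ 0.4292
After the outbound-traffic monitor='anomaly': P(compromised) = 0.65·0.4292 / (0.65·0.4292 + 0.45·0.5708) ≈ 0.5207
After the outbound-traffic monitor='normal': P(compromised) = 0.35·0.5207 / (0.35·0.5207 + 0.55·0.4793) ≈ 0.4087
After the IDS='quiet': P(compromised) = 0.2·0.4087 / (0.2·0.4087 + 0.5·0.5913) ≈ 0.2166
After the IDS='alert': P(compromised) = 0.8·0.2166 / (0.8·0.2166 + 0.5·0.7834) ≈ 0.3067

0.307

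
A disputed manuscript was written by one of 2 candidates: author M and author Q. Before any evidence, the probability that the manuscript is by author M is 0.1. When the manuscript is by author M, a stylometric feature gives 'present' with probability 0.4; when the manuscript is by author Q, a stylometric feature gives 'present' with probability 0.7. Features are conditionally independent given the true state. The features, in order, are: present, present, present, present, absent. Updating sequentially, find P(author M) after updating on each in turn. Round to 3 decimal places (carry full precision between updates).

0.023

Apply Bayes' rule sequentially, carrying P(author M) forward.
After 'present': P(author M) = 0.4·0.1000 / (0.4·0.1000 + 0.7·0.9000) ≈ 0.0597
After 'present': P(author M) = 0.4·0.0597 / (0.4·0.0597 + 0.7·0.9403) ≈ 0.0350
After 'present': P(author M) = 0.4·0.0350 / (0.4·0.0350 + 0.7·0.9650) ≈ 0.0203
After 'present': P(author M) = 0.4·0.0203 / (0.4·0.0203 + 0.7·0.9797) ≈ 0.0117
After 'absent': P(author M) = 0.6·0.0117 / (0.6·0.0117 + 0.3·0.9883) ≈ 0.0231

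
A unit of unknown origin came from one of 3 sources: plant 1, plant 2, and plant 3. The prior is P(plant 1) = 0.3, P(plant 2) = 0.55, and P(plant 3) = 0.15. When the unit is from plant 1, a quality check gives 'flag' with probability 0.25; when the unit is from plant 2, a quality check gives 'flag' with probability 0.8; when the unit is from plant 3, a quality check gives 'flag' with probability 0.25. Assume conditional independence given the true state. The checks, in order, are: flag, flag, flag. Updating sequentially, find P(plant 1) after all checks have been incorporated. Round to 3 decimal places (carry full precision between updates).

After 'flag': normaliser = 0.25·0.3000 + 0.8·0.5500 + 0.25·0.1500; P(plant 1) ≈ 0.1357, P(plant 2) ≈ 0.7964, P(plant 3) ≈ 0.0679
After 'flag': normaliser = 0.25·0.1357 + 0.8·0.7964 + 0.25·0.0679; P(plant 1) ≈ 0.0493, P(plant 2) ≈ 0.9260, P(plant 3) ≈ 0.0247
After 'flag': normaliser = 0.25·0.0493 + 0.8·0.9260 + 0.25·0.0247; P(plant 1) ≈ 0.0162, P(plant 2) ≈ 0.9756, P(plant 3) ≈ 0.0081

0.016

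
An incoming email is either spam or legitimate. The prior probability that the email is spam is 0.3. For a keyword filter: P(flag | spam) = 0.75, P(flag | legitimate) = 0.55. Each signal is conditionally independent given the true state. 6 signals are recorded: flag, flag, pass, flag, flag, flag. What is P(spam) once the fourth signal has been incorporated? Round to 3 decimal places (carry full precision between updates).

After 'flag': P(spam) = 0.75·0.3000 / (0.75·0.3000 + 0.55·0.7000) ≈ 0.3689
After 'flag': P(spam) = 0.75·0.3689 / (0.75·0.3689 + 0.55·0.6311) ≈ 0.4435
After 'pass': P(spam) = 0.25·0.4435 / (0.25·0.4435 + 0.45·0.5565) ≈ 0.3069
After 'flag': P(spam) = 0.75·0.3069 / (0.75·0.3069 + 0.55·0.6931) ≈ 0.3765

0.376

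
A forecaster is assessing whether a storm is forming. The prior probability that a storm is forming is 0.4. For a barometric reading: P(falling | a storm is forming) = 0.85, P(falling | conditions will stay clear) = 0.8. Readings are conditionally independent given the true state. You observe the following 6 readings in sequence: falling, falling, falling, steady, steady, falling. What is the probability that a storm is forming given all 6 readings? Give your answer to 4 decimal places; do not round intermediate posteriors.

0.3234

After 'falling': P(storm) = 0.85·0.4000 / (0.85·0.4000 + 0.8·0.6000) ≈ 0.4146
After 'falling': P(storm) = 0.85·0.4146 / (0.85·0.4146 + 0.8·0.5854) ≈ 0.4294
After 'falling': P(storm) = 0.85·0.4294 / (0.85·0.4294 + 0.8·0.5706) ≈ 0.4443
After 'steady': P(storm) = 0.15·0.4443 / (0.15·0.4443 + 0.2·0.5557) ≈ 0.3749
After 'steady': P(storm) = 0.15·0.3749 / (0.15·0.3749 + 0.2·0.6251) ≈ 0.3102
After 'falling': P(storm) = 0.85·0.3102 / (0.85·0.3102 + 0.8·0.6898) ≈ 0.3234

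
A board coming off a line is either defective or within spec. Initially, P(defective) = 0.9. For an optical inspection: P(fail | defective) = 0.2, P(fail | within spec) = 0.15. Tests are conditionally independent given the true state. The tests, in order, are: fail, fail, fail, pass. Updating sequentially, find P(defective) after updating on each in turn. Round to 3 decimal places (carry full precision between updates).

Each posterior becomes the prior for the next update.
After 'fail': P(defective) = 0.2·0.9000 / (0.2·0.9000 + 0.15·0.1000) ≈ 0.9231
After 'fail': P(defective) = 0.2·0.9231 / (0.2·0.9231 + 0.15·0.0769) ≈ 0.9412
After 'fail': P(defective) = 0.2·0.9412 / (0.2·0.9412 + 0.15·0.0588) ≈ 0.9552
After 'pass': P(defective) = 0.8·0.9552 / (0.8·0.9552 + 0.85·0.0448) ≈ 0.9526

0.953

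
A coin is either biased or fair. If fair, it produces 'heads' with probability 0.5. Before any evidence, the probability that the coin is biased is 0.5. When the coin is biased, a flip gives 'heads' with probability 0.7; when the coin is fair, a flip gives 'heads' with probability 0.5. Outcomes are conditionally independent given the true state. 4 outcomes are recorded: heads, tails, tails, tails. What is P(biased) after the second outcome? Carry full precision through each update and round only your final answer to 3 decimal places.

After 'heads': P(biased) = 0.7·0.5000 / (0.7·0.5000 + 0.5·0.5000) ≈ 0.5833
After 'tails': P(biased) = 0.3·0.5833 / (0.3·0.5833 + 0.5·0.4167) ≈ 0.4565

0.457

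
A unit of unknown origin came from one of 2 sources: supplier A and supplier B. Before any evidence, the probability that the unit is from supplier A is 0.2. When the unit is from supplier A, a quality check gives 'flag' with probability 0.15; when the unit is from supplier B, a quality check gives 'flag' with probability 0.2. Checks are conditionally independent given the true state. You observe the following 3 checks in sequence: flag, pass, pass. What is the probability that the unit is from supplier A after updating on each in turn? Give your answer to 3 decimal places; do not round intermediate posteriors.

After 'flag': P(supplier A) = 0.15·0.2000 / (0.15·0.2000 + 0.2·0.8000) ≈ 0.1579
After 'pass': P(supplier A) = 0.85·0.1579 / (0.85·0.1579 + 0.8·0.8421) ≈ 0.1661
After 'pass': P(supplier A) = 0.85·0.1661 / (0.85·0.1661 + 0.8·0.8339) ≈ 0.1747

0.175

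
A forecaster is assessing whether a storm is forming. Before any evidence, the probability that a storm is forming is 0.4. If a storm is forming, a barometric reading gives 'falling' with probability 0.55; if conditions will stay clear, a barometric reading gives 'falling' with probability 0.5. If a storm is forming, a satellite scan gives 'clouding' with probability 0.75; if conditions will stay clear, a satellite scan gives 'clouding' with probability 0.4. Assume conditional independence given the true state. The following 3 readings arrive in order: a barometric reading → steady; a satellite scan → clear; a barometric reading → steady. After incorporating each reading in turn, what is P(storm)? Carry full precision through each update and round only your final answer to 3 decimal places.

0.184

After a barometric reading='steady': P(storm) = 0.45·0.4000 / (0.45·0.4000 + 0.5·0.6000) ≈ 0.3750
After a satellite scan='clear': P(storm) = 0.25·0.3750 / (0.25·0.3750 + 0.6·0.6250) ≈ 0.2000
After a barometric reading='steady': P(storm) = 0.45·0.2000 / (0.45·0.2000 + 0.5·0.8000) ≈ 0.1837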